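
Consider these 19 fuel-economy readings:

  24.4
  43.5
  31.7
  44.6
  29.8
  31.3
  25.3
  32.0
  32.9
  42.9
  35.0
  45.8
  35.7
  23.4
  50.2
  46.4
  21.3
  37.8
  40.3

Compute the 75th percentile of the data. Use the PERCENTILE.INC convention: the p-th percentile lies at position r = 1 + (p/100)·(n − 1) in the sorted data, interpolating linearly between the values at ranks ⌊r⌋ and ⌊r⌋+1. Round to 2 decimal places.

43.20

Sorted: 21.3, 23.4, 24.4, 25.3, 29.8, 31.3, 31.7, 32.0, 32.9, 35.0, 35.7, 37.8, 40.3, 42.9, 43.5, 44.6, 45.8, 46.4, 50.2.
n = 19.
r = 1 + (75/100)·(19 − 1) = 1 + 13.5 = 14.5.
Rank 14 is 42.9 and rank 15 is 43.5.
Interpolate: 42.9 + 0.5·(43.5 − 42.9) = 42.9 + 0.5·0.6 = 43.2.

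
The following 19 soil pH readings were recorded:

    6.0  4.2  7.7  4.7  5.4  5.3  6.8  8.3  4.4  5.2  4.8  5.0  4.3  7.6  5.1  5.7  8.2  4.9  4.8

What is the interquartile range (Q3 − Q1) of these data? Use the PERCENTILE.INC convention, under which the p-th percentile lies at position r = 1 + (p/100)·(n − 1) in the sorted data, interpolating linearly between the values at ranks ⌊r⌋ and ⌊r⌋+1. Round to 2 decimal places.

Sorted: 4.2, 4.3, 4.4, 4.7, 4.8, 4.8, 4.9, 5.0, 5.1, 5.2, 5.3, 5.4, 5.7, 6.0, 6.8, 7.6, 7.7, 8.2, 8.3.
n = 19.
P25: r = 5.5; ranks 5–6 are 4.8, 4.8; interpolating gives 4.8.
P75: r = 14.5; ranks 14–15 are 6.0, 6.8; interpolating gives 6.4.
Difference: 6.4 − 4.8 = 1.6.

1.60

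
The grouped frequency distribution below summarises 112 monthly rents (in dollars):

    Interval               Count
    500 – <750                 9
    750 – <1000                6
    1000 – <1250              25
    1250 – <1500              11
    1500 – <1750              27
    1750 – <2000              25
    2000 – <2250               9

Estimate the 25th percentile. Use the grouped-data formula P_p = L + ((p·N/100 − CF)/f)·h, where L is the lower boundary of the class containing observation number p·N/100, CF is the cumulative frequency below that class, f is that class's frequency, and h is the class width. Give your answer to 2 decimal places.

1130.00

N = 112; target position k = 25/100 · 112 = 28.
Cumulative frequencies: 9, 15, 40, 51, 78, 103, 112.
Observation 28 falls in the class 1000 – <1250.
L = 1000, CF = 15, f = 25, h = 250.
P25 = 1000 + ((28 − 15)/25)·250 = 1000 + 130 = 1130.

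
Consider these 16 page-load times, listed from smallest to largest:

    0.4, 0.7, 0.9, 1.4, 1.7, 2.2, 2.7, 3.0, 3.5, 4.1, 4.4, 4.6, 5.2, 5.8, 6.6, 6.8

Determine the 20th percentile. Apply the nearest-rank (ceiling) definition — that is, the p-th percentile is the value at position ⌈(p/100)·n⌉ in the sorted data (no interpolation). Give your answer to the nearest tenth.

1.4

n = 16.
Position = ⌈20/100 · 16⌉ = ⌈3.2⌉ = 4.
The value at rank 4 is 1.4.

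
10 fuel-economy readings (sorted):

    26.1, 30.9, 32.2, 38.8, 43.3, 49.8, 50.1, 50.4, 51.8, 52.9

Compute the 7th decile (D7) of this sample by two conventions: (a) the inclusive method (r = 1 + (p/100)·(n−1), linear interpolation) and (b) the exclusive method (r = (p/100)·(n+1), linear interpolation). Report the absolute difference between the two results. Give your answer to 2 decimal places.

n = 10.
(a) r = 7.3; between ranks 7 (50.1) and 8 (50.4): 50.19.
(b) r = 7.7; between ranks 7 (50.1) and 8 (50.4): 50.31.
|50.19 − 50.31| = 0.12.

0.12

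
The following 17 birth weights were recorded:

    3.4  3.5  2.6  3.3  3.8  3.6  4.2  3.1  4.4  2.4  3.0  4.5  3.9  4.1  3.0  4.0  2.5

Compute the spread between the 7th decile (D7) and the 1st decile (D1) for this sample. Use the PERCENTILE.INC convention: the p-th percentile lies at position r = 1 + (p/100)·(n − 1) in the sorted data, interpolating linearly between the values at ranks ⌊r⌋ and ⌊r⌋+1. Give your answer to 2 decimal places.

Sorted: 2.4, 2.5, 2.6, 3.0, 3.0, 3.1, 3.3, 3.4, 3.5, 3.6, 3.8, 3.9, 4.0, 4.1, 4.2, 4.4, 4.5.
n = 17.
P10: r = 2.6; ranks 2–3 are 2.5, 2.6; interpolating gives 2.56.
P70: r = 12.2; ranks 12–13 are 3.9, 4.0; interpolating gives 3.92.
Difference: 3.92 − 2.56 = 1.36.

1.36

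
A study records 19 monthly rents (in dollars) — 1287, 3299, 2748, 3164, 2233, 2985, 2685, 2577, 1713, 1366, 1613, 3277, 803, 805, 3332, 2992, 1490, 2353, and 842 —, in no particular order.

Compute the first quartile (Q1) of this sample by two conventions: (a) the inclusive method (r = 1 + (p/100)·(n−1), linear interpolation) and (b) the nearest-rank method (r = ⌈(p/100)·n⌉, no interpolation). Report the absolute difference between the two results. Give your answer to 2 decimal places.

62.00

Sorted: 803, 805, 842, 1287, 1366, 1490, 1613, 1713, 2233, 2353, 2577, 2685, 2748, 2985, 2992, 3164, 3277, 3299, 3332.
n = 19.
(a) r = 5.5; between ranks 5 (1366) and 6 (1490): 1428.
(b) the nearest-rank method: rank 5 → 1366.
|1428 − 1366| = 62.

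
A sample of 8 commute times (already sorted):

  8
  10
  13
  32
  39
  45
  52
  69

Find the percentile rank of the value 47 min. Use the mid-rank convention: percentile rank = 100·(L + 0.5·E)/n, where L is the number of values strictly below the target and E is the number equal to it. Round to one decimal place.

Count below 47: L = 6; count equal: E = 0; n = 8.
Percentile rank = 100·(6 + 0.5·0)/8 = 100·6/8 = 75.

75.0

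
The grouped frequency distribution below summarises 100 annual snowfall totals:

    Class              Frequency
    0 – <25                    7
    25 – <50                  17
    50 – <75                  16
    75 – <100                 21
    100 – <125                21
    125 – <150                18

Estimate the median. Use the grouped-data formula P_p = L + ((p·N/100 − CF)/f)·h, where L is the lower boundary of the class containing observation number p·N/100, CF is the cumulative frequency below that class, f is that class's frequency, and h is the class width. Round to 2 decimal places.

86.90

N = 100; target position k = 50/100 · 100 = 50.
Cumulative frequencies: 7, 24, 40, 61, 82, 100.
Observation 50 falls in the class 75 – <100.
L = 75, CF = 40, f = 21, h = 25.
P50 = 75 + ((50 − 40)/21)·25 = 75 + 11.9048 = 86.9048.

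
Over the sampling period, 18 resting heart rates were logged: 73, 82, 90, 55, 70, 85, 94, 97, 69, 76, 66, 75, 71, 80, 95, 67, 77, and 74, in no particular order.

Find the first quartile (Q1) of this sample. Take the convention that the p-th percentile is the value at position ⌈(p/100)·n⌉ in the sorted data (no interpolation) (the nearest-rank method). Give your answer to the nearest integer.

70

Sorted: 55, 66, 67, 69, 70, 71, 73, 74, 75, 76, 77, 80, 82, 85, 90, 94, 95, 97.
n = 18.
Position = ⌈25/100 · 18⌉ = ⌈4.5⌉ = 5.
The value at rank 5 is 70.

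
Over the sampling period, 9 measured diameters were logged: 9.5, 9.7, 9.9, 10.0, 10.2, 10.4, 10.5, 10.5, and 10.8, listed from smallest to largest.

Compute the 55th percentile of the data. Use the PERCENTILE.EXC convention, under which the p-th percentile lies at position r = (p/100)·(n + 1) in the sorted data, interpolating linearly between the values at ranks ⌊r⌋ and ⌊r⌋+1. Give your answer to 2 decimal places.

10.30

n = 9.
r = (55/100)·(9 + 1) = 5.5.
Rank 5 is 10.2 and rank 6 is 10.4.
Interpolate: 10.2 + 0.5·(10.4 − 10.2) = 10.2 + 0.5·0.2 = 10.3.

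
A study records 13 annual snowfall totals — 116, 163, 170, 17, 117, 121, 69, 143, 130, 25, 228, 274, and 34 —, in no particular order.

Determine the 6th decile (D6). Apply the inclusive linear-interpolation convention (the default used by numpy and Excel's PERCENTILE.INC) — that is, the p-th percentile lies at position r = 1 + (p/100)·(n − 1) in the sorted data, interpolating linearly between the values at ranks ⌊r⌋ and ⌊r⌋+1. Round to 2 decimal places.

Sorted: 17, 25, 34, 69, 116, 117, 121, 130, 143, 163, 170, 228, 274.
n = 13.
r = 1 + (60/100)·(13 − 1) = 1 + 7.2 = 8.2.
Rank 8 is 130 and rank 9 is 143.
Interpolate: 130 + 0.2·(143 − 130) = 130 + 0.2·13 = 132.6.

132.60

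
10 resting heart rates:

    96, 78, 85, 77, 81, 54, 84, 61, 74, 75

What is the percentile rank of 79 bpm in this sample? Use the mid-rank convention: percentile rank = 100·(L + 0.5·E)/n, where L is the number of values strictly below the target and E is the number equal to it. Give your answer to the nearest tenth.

Sorted: 54, 61, 74, 75, 77, 78, 81, 84, 85, 96.
Count below 79: L = 6; count equal: E = 0; n = 10.
Percentile rank = 100·(6 + 0.5·0)/10 = 100·6/10 = 60.

60.0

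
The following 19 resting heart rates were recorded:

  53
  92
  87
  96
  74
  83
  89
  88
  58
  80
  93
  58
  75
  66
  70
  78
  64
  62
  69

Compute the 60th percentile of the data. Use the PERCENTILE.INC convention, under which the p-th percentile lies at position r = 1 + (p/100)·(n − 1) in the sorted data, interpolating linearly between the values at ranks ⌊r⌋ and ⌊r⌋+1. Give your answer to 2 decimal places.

Sorted: 53, 58, 58, 62, 64, 66, 69, 70, 74, 75, 78, 80, 83, 87, 88, 89, 92, 93, 96.
n = 19.
r = 1 + (60/100)·(19 − 1) = 1 + 10.8 = 11.8.
Rank 11 is 78 and rank 12 is 80.
Interpolate: 78 + 0.8·(80 − 78) = 78 + 0.8·2 = 79.6.

79.60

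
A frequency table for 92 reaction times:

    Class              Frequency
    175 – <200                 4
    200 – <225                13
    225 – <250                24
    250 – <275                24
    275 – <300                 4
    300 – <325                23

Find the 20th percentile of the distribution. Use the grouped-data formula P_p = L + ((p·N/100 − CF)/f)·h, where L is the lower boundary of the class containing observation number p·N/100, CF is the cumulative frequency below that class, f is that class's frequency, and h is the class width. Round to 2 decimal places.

N = 92; target position k = 20/100 · 92 = 18.4.
Cumulative frequencies: 4, 17, 41, 65, 69, 92.
Observation 18.4 falls in the class 225 – <250.
L = 225, CF = 17, f = 24, h = 25.
P20 = 225 + ((18.4 − 17)/24)·25 = 225 + 1.45833 = 226.458.

226.46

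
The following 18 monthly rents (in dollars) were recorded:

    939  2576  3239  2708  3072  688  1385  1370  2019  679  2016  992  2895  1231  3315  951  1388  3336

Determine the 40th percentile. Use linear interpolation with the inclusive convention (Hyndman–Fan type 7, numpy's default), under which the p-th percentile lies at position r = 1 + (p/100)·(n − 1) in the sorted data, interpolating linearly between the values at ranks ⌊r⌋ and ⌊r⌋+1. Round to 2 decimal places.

1382.00

Sorted: 679, 688, 939, 951, 992, 1231, 1370, 1385, 1388, 2016, 2019, 2576, 2708, 2895, 3072, 3239, 3315, 3336.
n = 18.
r = 1 + (40/100)·(18 − 1) = 1 + 6.8 = 7.8.
Rank 7 is 1370 and rank 8 is 1385.
Interpolate: 1370 + 0.8·(1385 − 1370) = 1370 + 0.8·15 = 1382.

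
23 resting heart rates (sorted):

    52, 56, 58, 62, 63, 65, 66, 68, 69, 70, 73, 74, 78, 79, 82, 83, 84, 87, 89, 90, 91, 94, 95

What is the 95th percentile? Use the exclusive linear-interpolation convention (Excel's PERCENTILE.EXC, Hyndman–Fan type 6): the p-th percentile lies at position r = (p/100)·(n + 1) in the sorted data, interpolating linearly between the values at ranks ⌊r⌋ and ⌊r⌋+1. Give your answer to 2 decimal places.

94.80

n = 23.
r = (95/100)·(23 + 1) = 22.8.
Rank 22 is 94 and rank 23 is 95.
Interpolate: 94 + 0.8·(95 − 94) = 94 + 0.8·1 = 94.8.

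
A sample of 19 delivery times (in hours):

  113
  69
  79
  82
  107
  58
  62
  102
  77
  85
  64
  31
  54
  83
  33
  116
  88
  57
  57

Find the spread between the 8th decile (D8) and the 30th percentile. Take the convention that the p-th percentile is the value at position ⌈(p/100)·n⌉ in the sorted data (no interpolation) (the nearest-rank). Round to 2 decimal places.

Sorted: 31, 33, 54, 57, 57, 58, 62, 64, 69, 77, 79, 82, 83, 85, 88, 102, 107, 113, 116.
n = 19.
P30: rank ⌈30/100·19⌉ = 6 → 58.
P80: rank ⌈80/100·19⌉ = 16 → 102.
Difference: 102 − 58 = 44.

44.00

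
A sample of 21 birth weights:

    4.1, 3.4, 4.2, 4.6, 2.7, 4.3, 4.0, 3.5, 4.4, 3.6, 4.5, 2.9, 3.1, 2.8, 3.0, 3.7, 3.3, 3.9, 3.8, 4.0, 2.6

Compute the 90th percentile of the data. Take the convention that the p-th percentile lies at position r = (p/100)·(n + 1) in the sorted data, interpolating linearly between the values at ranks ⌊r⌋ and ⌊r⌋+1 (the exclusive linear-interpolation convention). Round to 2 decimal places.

4.48

Sorted: 2.6, 2.7, 2.8, 2.9, 3.0, 3.1, 3.3, 3.4, 3.5, 3.6, 3.7, 3.8, 3.9, 4.0, 4.0, 4.1, 4.2, 4.3, 4.4, 4.5, 4.6.
n = 21.
r = (90/100)·(21 + 1) = 19.8.
Rank 19 is 4.4 and rank 20 is 4.5.
Interpolate: 4.4 + 0.8·(4.5 − 4.4) = 4.4 + 0.8·0.1 = 4.48.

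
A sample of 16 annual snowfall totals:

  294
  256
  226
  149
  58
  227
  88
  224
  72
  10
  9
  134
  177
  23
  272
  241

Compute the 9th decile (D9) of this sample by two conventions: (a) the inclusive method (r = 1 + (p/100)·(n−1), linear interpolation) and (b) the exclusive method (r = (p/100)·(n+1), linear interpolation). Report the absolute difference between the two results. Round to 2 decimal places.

Sorted: 9, 10, 23, 58, 72, 88, 134, 149, 177, 224, 226, 227, 241, 256, 272, 294.
n = 16.
(a) r = 14.5; between ranks 14 (256) and 15 (272): 264.
(b) r = 15.3; between ranks 15 (272) and 16 (294): 278.6.
|264 − 278.6| = 14.6.

14.60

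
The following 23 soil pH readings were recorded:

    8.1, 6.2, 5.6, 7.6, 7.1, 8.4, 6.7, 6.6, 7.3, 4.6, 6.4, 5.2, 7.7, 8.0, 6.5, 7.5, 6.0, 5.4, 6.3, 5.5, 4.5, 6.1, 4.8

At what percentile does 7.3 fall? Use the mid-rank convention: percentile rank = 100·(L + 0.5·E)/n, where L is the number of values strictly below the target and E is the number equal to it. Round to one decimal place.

Sorted: 4.5, 4.6, 4.8, 5.2, 5.4, 5.5, 5.6, 6.0, 6.1, 6.2, 6.3, 6.4, 6.5, 6.6, 6.7, 7.1, 7.3, 7.5, 7.6, 7.7, 8.0, 8.1, 8.4.
Count below 7.3: L = 16; count equal: E = 1; n = 23.
Percentile rank = 100·(16 + 0.5·1)/23 = 100·16.5/23 = 71.74.

71.7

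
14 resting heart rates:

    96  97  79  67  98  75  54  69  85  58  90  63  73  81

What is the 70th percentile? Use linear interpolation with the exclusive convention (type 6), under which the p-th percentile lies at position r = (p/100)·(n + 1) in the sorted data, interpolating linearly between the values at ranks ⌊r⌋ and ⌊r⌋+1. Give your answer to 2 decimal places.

Sorted: 54, 58, 63, 67, 69, 73, 75, 79, 81, 85, 90, 96, 97, 98.
n = 14.
r = (70/100)·(14 + 1) = 10.5.
Rank 10 is 85 and rank 11 is 90.
Interpolate: 85 + 0.5·(90 − 85) = 85 + 0.5·5 = 87.5.

87.50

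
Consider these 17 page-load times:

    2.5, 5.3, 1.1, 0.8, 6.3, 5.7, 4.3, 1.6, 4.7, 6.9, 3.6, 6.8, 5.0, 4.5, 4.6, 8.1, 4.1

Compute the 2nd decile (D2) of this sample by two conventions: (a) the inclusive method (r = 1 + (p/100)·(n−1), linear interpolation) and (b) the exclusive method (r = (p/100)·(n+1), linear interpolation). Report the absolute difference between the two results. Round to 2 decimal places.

0.58

Sorted: 0.8, 1.1, 1.6, 2.5, 3.6, 4.1, 4.3, 4.5, 4.6, 4.7, 5.0, 5.3, 5.7, 6.3, 6.8, 6.9, 8.1.
n = 17.
(a) r = 4.2; between ranks 4 (2.5) and 5 (3.6): 2.72.
(b) r = 3.6; between ranks 3 (1.6) and 4 (2.5): 2.14.
|2.72 − 2.14| = 0.58.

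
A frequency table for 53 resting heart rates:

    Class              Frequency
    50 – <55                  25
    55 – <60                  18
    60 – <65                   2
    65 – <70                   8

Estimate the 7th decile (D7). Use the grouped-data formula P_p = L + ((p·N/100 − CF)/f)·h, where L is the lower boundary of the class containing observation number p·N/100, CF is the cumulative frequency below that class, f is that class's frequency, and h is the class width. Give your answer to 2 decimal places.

N = 53; target position k = 70/100 · 53 = 37.1.
Cumulative frequencies: 25, 43, 45, 53.
Observation 37.1 falls in the class 55 – <60.
L = 55, CF = 25, f = 18, h = 5.
P70 = 55 + ((37.1 − 25)/18)·5 = 55 + 3.36111 = 58.3611.

58.36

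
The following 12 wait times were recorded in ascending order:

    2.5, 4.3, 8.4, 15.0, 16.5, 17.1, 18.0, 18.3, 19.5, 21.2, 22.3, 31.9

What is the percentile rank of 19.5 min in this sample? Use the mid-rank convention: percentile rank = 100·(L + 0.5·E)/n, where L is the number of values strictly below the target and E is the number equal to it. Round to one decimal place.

Count below 19.5: L = 8; count equal: E = 1; n = 12.
Percentile rank = 100·(8 + 0.5·1)/12 = 100·8.5/12 = 70.83.

70.8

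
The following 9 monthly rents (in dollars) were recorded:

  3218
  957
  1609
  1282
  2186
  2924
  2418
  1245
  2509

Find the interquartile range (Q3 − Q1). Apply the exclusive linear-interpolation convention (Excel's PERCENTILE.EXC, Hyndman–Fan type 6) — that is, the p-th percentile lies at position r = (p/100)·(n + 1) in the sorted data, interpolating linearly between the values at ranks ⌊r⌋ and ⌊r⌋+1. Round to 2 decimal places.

1453.00

Sorted: 957, 1245, 1282, 1609, 2186, 2418, 2509, 2924, 3218.
n = 9.
P25: r = 2.5; ranks 2–3 are 1245, 1282; interpolating gives 1263.5.
P75: r = 7.5; ranks 7–8 are 2509, 2924; interpolating gives 2716.5.
Difference: 2716.5 − 1263.5 = 1453.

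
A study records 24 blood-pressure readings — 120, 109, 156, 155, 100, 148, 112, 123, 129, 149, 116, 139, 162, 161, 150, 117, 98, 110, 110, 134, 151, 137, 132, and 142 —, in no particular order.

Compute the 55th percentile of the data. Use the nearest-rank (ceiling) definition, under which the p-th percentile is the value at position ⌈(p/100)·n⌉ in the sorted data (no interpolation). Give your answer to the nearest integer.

137

Sorted: 98, 100, 109, 110, 110, 112, 116, 117, 120, 123, 129, 132, 134, 137, 139, 142, 148, 149, 150, 151, 155, 156, 161, 162.
n = 24.
Position = ⌈55/100 · 24⌉ = ⌈13.2⌉ = 14.
The value at rank 14 is 137.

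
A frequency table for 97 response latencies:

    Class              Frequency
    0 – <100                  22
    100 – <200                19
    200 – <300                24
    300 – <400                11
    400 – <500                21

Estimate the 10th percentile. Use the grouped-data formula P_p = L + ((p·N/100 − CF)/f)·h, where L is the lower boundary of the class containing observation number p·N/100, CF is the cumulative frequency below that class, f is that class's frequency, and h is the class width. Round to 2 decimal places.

N = 97; target position k = 10/100 · 97 = 9.7.
Cumulative frequencies: 22, 41, 65, 76, 97.
Observation 9.7 falls in the class 0 – <100.
L = 0, CF = 0, f = 22, h = 100.
P10 = 0 + ((9.7 − 0)/22)·100 = 0 + 44.0909 = 44.0909.

44.09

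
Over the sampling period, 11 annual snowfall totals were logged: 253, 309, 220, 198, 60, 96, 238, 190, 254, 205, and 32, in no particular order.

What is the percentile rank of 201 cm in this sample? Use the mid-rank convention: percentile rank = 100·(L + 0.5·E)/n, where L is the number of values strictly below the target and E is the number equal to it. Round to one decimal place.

Sorted: 32, 60, 96, 190, 198, 205, 220, 238, 253, 254, 309.
Count below 201: L = 5; count equal: E = 0; n = 11.
Percentile rank = 100·(5 + 0.5·0)/11 = 100·5/11 = 45.45.

45.5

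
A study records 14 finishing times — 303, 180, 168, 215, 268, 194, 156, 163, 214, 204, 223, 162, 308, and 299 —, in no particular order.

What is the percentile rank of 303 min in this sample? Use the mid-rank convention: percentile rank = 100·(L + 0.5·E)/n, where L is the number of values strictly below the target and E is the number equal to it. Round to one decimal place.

Sorted: 156, 162, 163, 168, 180, 194, 204, 214, 215, 223, 268, 299, 303, 308.
Count below 303: L = 12; count equal: E = 1; n = 14.
Percentile rank = 100·(12 + 0.5·1)/14 = 100·12.5/14 = 89.29.

89.3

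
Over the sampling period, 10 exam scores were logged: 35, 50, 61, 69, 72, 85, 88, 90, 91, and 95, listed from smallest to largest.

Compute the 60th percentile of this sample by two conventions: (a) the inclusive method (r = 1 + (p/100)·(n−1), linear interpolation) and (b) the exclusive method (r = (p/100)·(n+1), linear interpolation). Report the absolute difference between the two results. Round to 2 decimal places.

0.60

n = 10.
(a) r = 6.4; between ranks 6 (85) and 7 (88): 86.2.
(b) r = 6.6; between ranks 6 (85) and 7 (88): 86.8.
|86.2 − 86.8| = 0.6.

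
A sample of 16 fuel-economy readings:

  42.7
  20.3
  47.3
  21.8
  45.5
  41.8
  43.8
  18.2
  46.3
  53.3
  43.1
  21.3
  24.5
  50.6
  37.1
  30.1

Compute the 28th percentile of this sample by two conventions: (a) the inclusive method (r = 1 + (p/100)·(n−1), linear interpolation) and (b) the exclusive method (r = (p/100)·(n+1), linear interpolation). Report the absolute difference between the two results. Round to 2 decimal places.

1.77

Sorted: 18.2, 20.3, 21.3, 21.8, 24.5, 30.1, 37.1, 41.8, 42.7, 43.1, 43.8, 45.5, 46.3, 47.3, 50.6, 53.3.
n = 16.
(a) r = 5.2; between ranks 5 (24.5) and 6 (30.1): 25.62.
(b) r = 4.76; between ranks 4 (21.8) and 5 (24.5): 23.852.
|25.62 − 23.852| = 1.768.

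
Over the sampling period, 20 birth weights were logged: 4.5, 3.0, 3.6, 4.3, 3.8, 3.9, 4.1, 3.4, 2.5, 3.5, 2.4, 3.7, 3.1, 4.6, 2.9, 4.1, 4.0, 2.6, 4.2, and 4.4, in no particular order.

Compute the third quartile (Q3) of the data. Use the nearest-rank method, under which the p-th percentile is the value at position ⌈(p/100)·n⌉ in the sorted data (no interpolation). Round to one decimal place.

Sorted: 2.4, 2.5, 2.6, 2.9, 3.0, 3.1, 3.4, 3.5, 3.6, 3.7, 3.8, 3.9, 4.0, 4.1, 4.1, 4.2, 4.3, 4.4, 4.5, 4.6.
n = 20.
Position = ⌈75/100 · 20⌉ = ⌈15⌉ = 15.
The value at rank 15 is 4.1.

4.1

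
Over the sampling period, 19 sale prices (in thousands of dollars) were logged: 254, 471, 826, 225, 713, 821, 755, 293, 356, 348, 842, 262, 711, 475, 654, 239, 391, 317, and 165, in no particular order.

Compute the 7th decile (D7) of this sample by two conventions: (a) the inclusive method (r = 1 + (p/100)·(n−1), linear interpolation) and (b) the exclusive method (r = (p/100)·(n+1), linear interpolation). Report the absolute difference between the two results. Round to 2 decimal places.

22.80

Sorted: 165, 225, 239, 254, 262, 293, 317, 348, 356, 391, 471, 475, 654, 711, 713, 755, 821, 826, 842.
n = 19.
(a) r = 13.6; between ranks 13 (654) and 14 (711): 688.2.
(b) r = 14 → value at rank 14 = 711.
|688.2 − 711| = 22.8.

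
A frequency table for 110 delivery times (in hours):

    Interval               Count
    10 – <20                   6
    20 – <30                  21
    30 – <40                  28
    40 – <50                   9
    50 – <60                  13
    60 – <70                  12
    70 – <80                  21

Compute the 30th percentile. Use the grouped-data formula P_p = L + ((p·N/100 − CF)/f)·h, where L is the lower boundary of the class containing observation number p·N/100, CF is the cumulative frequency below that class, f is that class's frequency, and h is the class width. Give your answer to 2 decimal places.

N = 110; target position k = 30/100 · 110 = 33.
Cumulative frequencies: 6, 27, 55, 64, 77, 89, 110.
Observation 33 falls in the class 30 – <40.
L = 30, CF = 27, f = 28, h = 10.
P30 = 30 + ((33 − 27)/28)·10 = 30 + 2.14286 = 32.1429.

32.14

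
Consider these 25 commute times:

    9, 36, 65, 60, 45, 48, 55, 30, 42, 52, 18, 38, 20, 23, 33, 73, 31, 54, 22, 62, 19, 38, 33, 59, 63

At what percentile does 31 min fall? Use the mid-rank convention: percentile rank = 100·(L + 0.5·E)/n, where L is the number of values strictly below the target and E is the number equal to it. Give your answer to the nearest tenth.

30.0

Sorted: 9, 18, 19, 20, 22, 23, 30, 31, 33, 33, 36, 38, 38, 42, 45, 48, 52, 54, 55, 59, 60, 62, 63, 65, 73.
Count below 31: L = 7; count equal: E = 1; n = 25.
Percentile rank = 100·(7 + 0.5·1)/25 = 100·7.5/25 = 30.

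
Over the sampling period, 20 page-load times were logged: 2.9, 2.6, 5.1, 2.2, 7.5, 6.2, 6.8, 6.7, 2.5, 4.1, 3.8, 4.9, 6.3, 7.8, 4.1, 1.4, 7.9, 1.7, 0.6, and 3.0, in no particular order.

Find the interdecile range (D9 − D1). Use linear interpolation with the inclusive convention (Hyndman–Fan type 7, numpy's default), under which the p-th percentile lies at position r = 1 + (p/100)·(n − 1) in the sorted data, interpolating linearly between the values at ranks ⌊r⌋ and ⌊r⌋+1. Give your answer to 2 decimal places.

5.86

Sorted: 0.6, 1.4, 1.7, 2.2, 2.5, 2.6, 2.9, 3.0, 3.8, 4.1, 4.1, 4.9, 5.1, 6.2, 6.3, 6.7, 6.8, 7.5, 7.8, 7.9.
n = 20.
P10: r = 2.9; ranks 2–3 are 1.4, 1.7; interpolating gives 1.67.
P90: r = 18.1; ranks 18–19 are 7.5, 7.8; interpolating gives 7.53.
Difference: 7.53 − 1.67 = 5.86.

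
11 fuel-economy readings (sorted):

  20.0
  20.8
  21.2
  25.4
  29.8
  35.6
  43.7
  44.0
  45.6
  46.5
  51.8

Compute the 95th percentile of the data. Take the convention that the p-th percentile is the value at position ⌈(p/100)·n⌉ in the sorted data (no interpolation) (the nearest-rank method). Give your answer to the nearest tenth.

n = 11.
Position = ⌈95/100 · 11⌉ = ⌈10.45⌉ = 11.
The value at rank 11 is 51.8.

51.8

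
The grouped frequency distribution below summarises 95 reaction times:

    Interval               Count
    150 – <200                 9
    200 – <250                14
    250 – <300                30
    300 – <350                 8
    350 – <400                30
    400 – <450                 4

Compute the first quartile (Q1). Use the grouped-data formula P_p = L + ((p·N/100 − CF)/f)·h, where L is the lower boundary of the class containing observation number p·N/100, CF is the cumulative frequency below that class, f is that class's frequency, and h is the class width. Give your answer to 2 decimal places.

251.25

N = 95; target position k = 25/100 · 95 = 23.75.
Cumulative frequencies: 9, 23, 53, 61, 91, 95.
Observation 23.75 falls in the class 250 – <300.
L = 250, CF = 23, f = 30, h = 50.
P25 = 250 + ((23.75 − 23)/30)·50 = 250 + 1.25 = 251.25.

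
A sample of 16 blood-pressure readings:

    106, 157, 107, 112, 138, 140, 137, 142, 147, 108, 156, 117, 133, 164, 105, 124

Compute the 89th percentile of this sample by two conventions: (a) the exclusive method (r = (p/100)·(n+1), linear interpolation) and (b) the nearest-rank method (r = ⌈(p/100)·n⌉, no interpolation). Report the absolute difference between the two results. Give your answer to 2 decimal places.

0.91

Sorted: 105, 106, 107, 108, 112, 117, 124, 133, 137, 138, 140, 142, 147, 156, 157, 164.
n = 16.
(a) r = 15.13; between ranks 15 (157) and 16 (164): 157.91.
(b) the nearest-rank method: rank 15 → 157.
|157.91 − 157| = 0.91.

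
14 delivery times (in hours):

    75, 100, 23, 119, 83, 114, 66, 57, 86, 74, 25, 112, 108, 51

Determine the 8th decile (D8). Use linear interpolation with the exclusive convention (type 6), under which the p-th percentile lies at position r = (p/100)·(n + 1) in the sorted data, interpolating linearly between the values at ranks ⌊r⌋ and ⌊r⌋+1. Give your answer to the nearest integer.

Sorted: 23, 25, 51, 57, 66, 74, 75, 83, 86, 100, 108, 112, 114, 119.
n = 14.
r = (80/100)·(14 + 1) = 12.
r is an integer, so P80 is the value at rank 12: 112.

112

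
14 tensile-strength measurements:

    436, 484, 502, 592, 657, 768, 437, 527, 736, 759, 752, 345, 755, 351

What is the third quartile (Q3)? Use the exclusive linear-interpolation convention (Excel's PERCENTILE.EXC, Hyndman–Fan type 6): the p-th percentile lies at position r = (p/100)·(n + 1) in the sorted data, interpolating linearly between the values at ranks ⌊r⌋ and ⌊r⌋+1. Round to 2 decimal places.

Sorted: 345, 351, 436, 437, 484, 502, 527, 592, 657, 736, 752, 755, 759, 768.
n = 14.
r = (75/100)·(14 + 1) = 11.25.
Rank 11 is 752 and rank 12 is 755.
Interpolate: 752 + 0.25·(755 − 752) = 752 + 0.25·3 = 752.75.

752.75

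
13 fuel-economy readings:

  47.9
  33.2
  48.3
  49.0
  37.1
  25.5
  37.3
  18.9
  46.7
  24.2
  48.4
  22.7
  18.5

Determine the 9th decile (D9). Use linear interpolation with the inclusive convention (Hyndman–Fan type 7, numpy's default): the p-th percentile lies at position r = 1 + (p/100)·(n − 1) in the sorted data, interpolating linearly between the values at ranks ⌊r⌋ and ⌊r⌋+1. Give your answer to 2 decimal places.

Sorted: 18.5, 18.9, 22.7, 24.2, 25.5, 33.2, 37.1, 37.3, 46.7, 47.9, 48.3, 48.4, 49.0.
n = 13.
r = 1 + (90/100)·(13 − 1) = 1 + 10.8 = 11.8.
Rank 11 is 48.3 and rank 12 is 48.4.
Interpolate: 48.3 + 0.8·(48.4 − 48.3) = 48.3 + 0.8·0.1 = 48.38.

48.38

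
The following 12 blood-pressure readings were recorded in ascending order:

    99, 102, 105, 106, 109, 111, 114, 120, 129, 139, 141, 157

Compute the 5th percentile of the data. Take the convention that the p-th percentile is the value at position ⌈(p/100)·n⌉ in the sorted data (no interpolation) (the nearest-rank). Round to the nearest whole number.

n = 12.
Position = ⌈5/100 · 12⌉ = ⌈0.6⌉ = 1.
The value at rank 1 is 99.

99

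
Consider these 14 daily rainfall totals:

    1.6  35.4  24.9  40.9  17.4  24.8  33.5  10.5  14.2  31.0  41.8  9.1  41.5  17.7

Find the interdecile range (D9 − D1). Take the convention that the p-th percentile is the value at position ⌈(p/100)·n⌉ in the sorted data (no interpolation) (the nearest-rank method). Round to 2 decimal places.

32.40

Sorted: 1.6, 9.1, 10.5, 14.2, 17.4, 17.7, 24.8, 24.9, 31.0, 33.5, 35.4, 40.9, 41.5, 41.8.
n = 14.
P10: rank ⌈10/100·14⌉ = 2 → 9.1.
P90: rank ⌈90/100·14⌉ = 13 → 41.5.
Difference: 41.5 − 9.1 = 32.4.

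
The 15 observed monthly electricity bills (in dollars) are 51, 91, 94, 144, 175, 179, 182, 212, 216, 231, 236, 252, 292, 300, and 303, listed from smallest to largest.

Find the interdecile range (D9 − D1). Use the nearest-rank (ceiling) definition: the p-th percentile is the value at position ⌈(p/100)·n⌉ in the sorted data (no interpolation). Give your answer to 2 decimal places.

n = 15.
P10: rank ⌈10/100·15⌉ = 2 → 91.
P90: rank ⌈90/100·15⌉ = 14 → 300.
Difference: 300 − 91 = 209.

209.00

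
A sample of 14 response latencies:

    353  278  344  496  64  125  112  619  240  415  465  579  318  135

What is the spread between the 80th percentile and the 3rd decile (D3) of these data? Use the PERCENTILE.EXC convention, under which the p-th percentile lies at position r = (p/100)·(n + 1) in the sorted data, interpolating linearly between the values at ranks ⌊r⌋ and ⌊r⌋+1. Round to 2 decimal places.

Sorted: 64, 112, 125, 135, 240, 278, 318, 344, 353, 415, 465, 496, 579, 619.
n = 14.
P30: r = 4.5; ranks 4–5 are 135, 240; interpolating gives 187.5.
P80: r = 12 (integer) → 496.
Difference: 496 − 187.5 = 308.5.

308.50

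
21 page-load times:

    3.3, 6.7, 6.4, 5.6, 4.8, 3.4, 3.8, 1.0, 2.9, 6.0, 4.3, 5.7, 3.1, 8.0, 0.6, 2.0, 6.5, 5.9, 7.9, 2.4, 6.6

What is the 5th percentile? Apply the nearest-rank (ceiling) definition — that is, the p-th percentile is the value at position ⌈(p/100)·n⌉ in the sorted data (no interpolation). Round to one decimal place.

1.0

Sorted: 0.6, 1.0, 2.0, 2.4, 2.9, 3.1, 3.3, 3.4, 3.8, 4.3, 4.8, 5.6, 5.7, 5.9, 6.0, 6.4, 6.5, 6.6, 6.7, 7.9, 8.0.
n = 21.
Position = ⌈5/100 · 21⌉ = ⌈1.05⌉ = 2.
The value at rank 2 is 1.0.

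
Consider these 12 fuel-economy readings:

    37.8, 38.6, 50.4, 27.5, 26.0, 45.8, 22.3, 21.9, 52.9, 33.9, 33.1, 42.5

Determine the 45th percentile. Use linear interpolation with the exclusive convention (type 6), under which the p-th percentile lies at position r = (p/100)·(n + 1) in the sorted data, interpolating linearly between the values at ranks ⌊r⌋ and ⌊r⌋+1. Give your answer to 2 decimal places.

Sorted: 21.9, 22.3, 26.0, 27.5, 33.1, 33.9, 37.8, 38.6, 42.5, 45.8, 50.4, 52.9.
n = 12.
r = (45/100)·(12 + 1) = 5.85.
Rank 5 is 33.1 and rank 6 is 33.9.
Interpolate: 33.1 + 0.85·(33.9 − 33.1) = 33.1 + 0.85·0.8 = 33.78.

33.78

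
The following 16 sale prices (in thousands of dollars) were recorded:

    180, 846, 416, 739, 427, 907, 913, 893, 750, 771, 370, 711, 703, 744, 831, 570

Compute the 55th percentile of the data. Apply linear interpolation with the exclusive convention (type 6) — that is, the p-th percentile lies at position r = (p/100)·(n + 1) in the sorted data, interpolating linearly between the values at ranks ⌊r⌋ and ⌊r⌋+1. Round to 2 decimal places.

Sorted: 180, 370, 416, 427, 570, 703, 711, 739, 744, 750, 771, 831, 846, 893, 907, 913.
n = 16.
r = (55/100)·(16 + 1) = 9.35.
Rank 9 is 744 and rank 10 is 750.
Interpolate: 744 + 0.35·(750 − 744) = 744 + 0.35·6 = 746.1.

746.10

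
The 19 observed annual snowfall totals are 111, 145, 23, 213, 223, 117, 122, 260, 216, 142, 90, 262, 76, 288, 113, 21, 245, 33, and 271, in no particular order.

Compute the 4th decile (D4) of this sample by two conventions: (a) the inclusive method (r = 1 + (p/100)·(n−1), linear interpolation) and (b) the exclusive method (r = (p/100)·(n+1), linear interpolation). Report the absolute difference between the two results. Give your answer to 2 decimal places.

Sorted: 21, 23, 33, 76, 90, 111, 113, 117, 122, 142, 145, 213, 216, 223, 245, 260, 262, 271, 288.
n = 19.
(a) r = 8.2; between ranks 8 (117) and 9 (122): 118.
(b) r = 8 → value at rank 8 = 117.
|118 − 117| = 1.

1.00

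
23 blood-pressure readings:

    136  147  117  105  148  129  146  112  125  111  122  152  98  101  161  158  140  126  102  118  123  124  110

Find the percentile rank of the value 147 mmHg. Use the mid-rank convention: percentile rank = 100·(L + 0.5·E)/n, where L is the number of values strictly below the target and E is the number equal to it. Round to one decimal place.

80.4

Sorted: 98, 101, 102, 105, 110, 111, 112, 117, 118, 122, 123, 124, 125, 126, 129, 136, 140, 146, 147, 148, 152, 158, 161.
Count below 147: L = 18; count equal: E = 1; n = 23.
Percentile rank = 100·(18 + 0.5·1)/23 = 100·18.5/23 = 80.43.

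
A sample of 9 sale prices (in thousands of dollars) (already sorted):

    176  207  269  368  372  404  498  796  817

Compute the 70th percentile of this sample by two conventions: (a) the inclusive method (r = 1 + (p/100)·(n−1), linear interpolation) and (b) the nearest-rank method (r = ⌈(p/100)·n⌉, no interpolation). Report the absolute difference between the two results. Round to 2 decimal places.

n = 9.
(a) r = 6.6; between ranks 6 (404) and 7 (498): 460.4.
(b) the nearest-rank method: rank 7 → 498.
|460.4 − 498| = 37.6.

37.60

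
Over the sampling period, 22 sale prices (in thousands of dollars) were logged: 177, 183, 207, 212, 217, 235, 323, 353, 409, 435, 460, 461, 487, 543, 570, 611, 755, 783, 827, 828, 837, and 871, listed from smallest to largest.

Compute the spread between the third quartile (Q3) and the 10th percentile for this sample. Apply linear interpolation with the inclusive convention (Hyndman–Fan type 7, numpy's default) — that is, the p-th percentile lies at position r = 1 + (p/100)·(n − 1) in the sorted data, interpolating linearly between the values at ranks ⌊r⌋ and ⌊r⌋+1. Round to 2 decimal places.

n = 22.
P10: r = 3.1; ranks 3–4 are 207, 212; interpolating gives 207.5.
P75: r = 16.75; ranks 16–17 are 611, 755; interpolating gives 719.
Difference: 719 − 207.5 = 511.5.

511.50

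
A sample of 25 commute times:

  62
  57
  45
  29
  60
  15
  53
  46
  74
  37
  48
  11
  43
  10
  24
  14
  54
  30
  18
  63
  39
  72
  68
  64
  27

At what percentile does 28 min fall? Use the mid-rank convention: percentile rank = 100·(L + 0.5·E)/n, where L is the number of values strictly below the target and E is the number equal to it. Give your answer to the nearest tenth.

28.0

Sorted: 10, 11, 14, 15, 18, 24, 27, 29, 30, 37, 39, 43, 45, 46, 48, 53, 54, 57, 60, 62, 63, 64, 68, 72, 74.
Count below 28: L = 7; count equal: E = 0; n = 25.
Percentile rank = 100·(7 + 0.5·0)/25 = 100·7/25 = 28.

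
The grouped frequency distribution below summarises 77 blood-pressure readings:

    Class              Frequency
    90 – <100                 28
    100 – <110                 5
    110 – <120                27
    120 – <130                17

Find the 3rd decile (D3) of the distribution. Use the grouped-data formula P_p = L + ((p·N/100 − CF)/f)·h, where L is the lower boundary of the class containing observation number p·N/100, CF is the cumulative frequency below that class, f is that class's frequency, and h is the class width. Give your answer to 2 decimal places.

98.25

N = 77; target position k = 30/100 · 77 = 23.1.
Cumulative frequencies: 28, 33, 60, 77.
Observation 23.1 falls in the class 90 – <100.
L = 90, CF = 0, f = 28, h = 10.
P30 = 90 + ((23.1 − 0)/28)·10 = 90 + 8.25 = 98.25.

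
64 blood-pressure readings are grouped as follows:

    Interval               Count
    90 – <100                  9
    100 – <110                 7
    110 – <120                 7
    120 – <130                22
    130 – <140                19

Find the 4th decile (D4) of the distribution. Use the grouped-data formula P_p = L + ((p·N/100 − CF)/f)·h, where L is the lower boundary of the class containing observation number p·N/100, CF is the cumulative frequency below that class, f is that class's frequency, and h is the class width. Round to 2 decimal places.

121.18

N = 64; target position k = 40/100 · 64 = 25.6.
Cumulative frequencies: 9, 16, 23, 45, 64.
Observation 25.6 falls in the class 120 – <130.
L = 120, CF = 23, f = 22, h = 10.
P40 = 120 + ((25.6 − 23)/22)·10 = 120 + 1.18182 = 121.182.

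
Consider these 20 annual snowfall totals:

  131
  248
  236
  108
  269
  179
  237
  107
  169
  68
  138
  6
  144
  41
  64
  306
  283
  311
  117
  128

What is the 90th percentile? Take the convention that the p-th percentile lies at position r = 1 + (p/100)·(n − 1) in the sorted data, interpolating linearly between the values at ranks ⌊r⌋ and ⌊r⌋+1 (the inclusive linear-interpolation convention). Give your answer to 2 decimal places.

285.30

Sorted: 6, 41, 64, 68, 107, 108, 117, 128, 131, 138, 144, 169, 179, 236, 237, 248, 269, 283, 306, 311.
n = 20.
r = 1 + (90/100)·(20 − 1) = 1 + 17.1 = 18.1.
Rank 18 is 283 and rank 19 is 306.
Interpolate: 283 + 0.1·(306 − 283) = 283 + 0.1·23 = 285.3.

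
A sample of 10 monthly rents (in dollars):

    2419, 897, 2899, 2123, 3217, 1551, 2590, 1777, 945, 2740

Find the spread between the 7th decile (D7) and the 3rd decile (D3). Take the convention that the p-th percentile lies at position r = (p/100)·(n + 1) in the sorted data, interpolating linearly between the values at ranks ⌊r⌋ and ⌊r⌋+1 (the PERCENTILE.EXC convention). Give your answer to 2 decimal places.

1076.20

Sorted: 897, 945, 1551, 1777, 2123, 2419, 2590, 2740, 2899, 3217.
n = 10.
P30: r = 3.3; ranks 3–4 are 1551, 1777; interpolating gives 1618.8.
P70: r = 7.7; ranks 7–8 are 2590, 2740; interpolating gives 2695.
Difference: 2695 − 1618.8 = 1076.2.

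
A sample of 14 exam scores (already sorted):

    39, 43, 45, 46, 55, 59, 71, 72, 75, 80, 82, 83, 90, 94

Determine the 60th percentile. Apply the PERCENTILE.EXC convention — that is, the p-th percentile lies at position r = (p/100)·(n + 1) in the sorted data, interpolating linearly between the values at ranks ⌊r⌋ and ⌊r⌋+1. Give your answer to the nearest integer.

n = 14.
r = (60/100)·(14 + 1) = 9.
r is an integer, so P60 is the value at rank 9: 75.

75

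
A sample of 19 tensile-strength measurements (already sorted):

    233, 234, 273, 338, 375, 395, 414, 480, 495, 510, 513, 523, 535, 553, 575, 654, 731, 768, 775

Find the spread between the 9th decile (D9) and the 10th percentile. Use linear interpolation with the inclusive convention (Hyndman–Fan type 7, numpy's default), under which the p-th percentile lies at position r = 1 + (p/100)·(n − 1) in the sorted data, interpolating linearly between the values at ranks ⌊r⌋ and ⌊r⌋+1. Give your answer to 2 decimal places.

473.20

n = 19.
P10: r = 2.8; ranks 2–3 are 234, 273; interpolating gives 265.2.
P90: r = 17.2; ranks 17–18 are 731, 768; interpolating gives 738.4.
Difference: 738.4 − 265.2 = 473.2.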